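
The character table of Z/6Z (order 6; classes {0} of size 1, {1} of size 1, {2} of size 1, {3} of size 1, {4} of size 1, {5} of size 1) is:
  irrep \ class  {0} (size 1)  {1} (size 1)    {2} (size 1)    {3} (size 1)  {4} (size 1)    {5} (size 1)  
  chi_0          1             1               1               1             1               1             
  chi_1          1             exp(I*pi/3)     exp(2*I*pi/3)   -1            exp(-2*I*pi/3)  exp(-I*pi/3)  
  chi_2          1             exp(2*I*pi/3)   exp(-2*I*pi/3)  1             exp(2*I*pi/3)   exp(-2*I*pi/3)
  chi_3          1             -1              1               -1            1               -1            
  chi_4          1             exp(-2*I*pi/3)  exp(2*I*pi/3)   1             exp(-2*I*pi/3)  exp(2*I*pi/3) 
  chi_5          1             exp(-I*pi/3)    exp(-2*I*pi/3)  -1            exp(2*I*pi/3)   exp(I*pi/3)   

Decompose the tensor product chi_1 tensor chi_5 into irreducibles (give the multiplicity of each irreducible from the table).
chi_1 tensor chi_5 = chi_0 (all other irreducibles have multiplicity 0).

Justification: The character of a tensor product is the pointwise product (chi_1 * chi_5)(C) = chi_1(C) * chi_5(C):
  {0}: (1)*(1), {1}: (exp(I*pi/3))*(exp(-I*pi/3)), {2}: (exp(2*I*pi/3))*(exp(-2*I*pi/3)), {3}: (-1)*(-1), {4}: (exp(-2*I*pi/3))*(exp(2*I*pi/3)), {5}: (exp(-I*pi/3))*(exp(I*pi/3))
so (chi_1 * chi_5) takes values
  {0} -> 1, {1} -> 1, {2} -> 1, {3} -> 1, {4} -> 1, {5} -> 1.
Now take the inner product of this character with each irreducible chi from the table, <chi_1*chi_5, chi> = (1/6) sum_C |C| (chi_1*chi_5)(C) conj(chi(C)):
  <chi_1*chi_5, chi_0> = (1/6)[1*(1)*conj(1) + 1*(1)*conj(1) + 1*(1)*conj(1) + 1*(1)*conj(1) + 1*(1)*conj(1) + 1*(1)*conj(1)]
      = (1/6)[(1) + (1) + (1) + (1) + (1) + (1)] = 6/6 = 1
  <chi_1*chi_5, chi_1> = (1/6)[1*(1)*conj(1) + 1*(1)*conj(exp(I*pi/3)) + 1*(1)*conj(exp(2*I*pi/3)) + 1*(1)*conj(-1) + 1*(1)*conj(exp(-2*I*pi/3)) + 1*(1)*conj(exp(-I*pi/3))]
      = (1/6)[(1) + (exp(-I*pi/3)) + (exp(-2*I*pi/3)) + (-1) + (exp(2*I*pi/3)) + (exp(I*pi/3))] = 0/6 = 0
  <chi_1*chi_5, chi_2> = (1/6)[1*(1)*conj(1) + 1*(1)*conj(exp(2*I*pi/3)) + 1*(1)*conj(exp(-2*I*pi/3)) + 1*(1)*conj(1) + 1*(1)*conj(exp(2*I*pi/3)) + 1*(1)*conj(exp(-2*I*pi/3))]
      = (1/6)[(1) + (exp(-2*I*pi/3)) + (exp(2*I*pi/3)) + (1) + (exp(-2*I*pi/3)) + (exp(2*I*pi/3))] = 0/6 = 0
  <chi_1*chi_5, chi_3> = (1/6)[1*(1)*conj(1) + 1*(1)*conj(-1) + 1*(1)*conj(1) + 1*(1)*conj(-1) + 1*(1)*conj(1) + 1*(1)*conj(-1)]
      = (1/6)[(1) + (-1) + (1) + (-1) + (1) + (-1)] = 0/6 = 0
  <chi_1*chi_5, chi_4> = (1/6)[1*(1)*conj(1) + 1*(1)*conj(exp(-2*I*pi/3)) + 1*(1)*conj(exp(2*I*pi/3)) + 1*(1)*conj(1) + 1*(1)*conj(exp(-2*I*pi/3)) + 1*(1)*conj(exp(2*I*pi/3))]
      = (1/6)[(1) + (exp(2*I*pi/3)) + (exp(-2*I*pi/3)) + (1) + (exp(2*I*pi/3)) + (exp(-2*I*pi/3))] = 0/6 = 0
  <chi_1*chi_5, chi_5> = (1/6)[1*(1)*conj(1) + 1*(1)*conj(exp(-I*pi/3)) + 1*(1)*conj(exp(-2*I*pi/3)) + 1*(1)*conj(-1) + 1*(1)*conj(exp(2*I*pi/3)) + 1*(1)*conj(exp(I*pi/3))]
      = (1/6)[(1) + (exp(I*pi/3)) + (exp(2*I*pi/3)) + (-1) + (exp(-2*I*pi/3)) + (exp(-I*pi/3))] = 0/6 = 0
(Exp terms are combined using exp(i*s)*conj(exp(i*t)) = exp(i*(s-t)), and sums of them are collapsed using the identity that for every m > 1 the m distinct m-th roots of unity sum to 0, e.g. 1 + exp(2*I*pi/3) + exp(-2*I*pi/3) = 0.)
Hence the multiplicities are chi_0: 1. Dimension check: dim(chi_1)*dim(chi_5) = 1*1 = 1 and sum (mult * dim) = 1*1 = 1.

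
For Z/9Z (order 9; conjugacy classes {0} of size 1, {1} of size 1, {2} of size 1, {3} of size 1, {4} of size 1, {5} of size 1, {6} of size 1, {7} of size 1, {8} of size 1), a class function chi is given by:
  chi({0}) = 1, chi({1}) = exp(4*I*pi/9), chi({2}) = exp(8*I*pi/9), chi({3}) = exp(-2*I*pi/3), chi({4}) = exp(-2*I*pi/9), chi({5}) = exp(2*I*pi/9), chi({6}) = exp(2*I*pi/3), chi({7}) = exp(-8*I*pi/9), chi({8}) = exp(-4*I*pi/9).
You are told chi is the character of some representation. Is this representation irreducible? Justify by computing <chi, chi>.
Irreducible: <chi, chi> = 1.

Details: <chi, chi> = (1/|G|) sum_C |C| * |chi(C)|^2 = (1/9)[1*|1|^2 + 1*|exp(4*I*pi/9)|^2 + 1*|exp(8*I*pi/9)|^2 + 1*|exp(-2*I*pi/3)|^2 + 1*|exp(-2*I*pi/9)|^2 + 1*|exp(2*I*pi/9)|^2 + 1*|exp(2*I*pi/3)|^2 + 1*|exp(-8*I*pi/9)|^2 + 1*|exp(-4*I*pi/9)|^2]
  = (1/9)[(1) + (1) + (1) + (1) + (1) + (1) + (1) + (1) + (1)] = 9/9 = 1.
(Exp terms are combined using exp(i*s)*conj(exp(i*t)) = exp(i*(s-t)), and sums of them are collapsed using the identity that for every m > 1 the m distinct m-th roots of unity sum to 0, e.g. 1 + exp(2*I*pi/3) + exp(-2*I*pi/3) = 0.)
A character is irreducible iff <chi, chi> = 1, so this representation is irreducible.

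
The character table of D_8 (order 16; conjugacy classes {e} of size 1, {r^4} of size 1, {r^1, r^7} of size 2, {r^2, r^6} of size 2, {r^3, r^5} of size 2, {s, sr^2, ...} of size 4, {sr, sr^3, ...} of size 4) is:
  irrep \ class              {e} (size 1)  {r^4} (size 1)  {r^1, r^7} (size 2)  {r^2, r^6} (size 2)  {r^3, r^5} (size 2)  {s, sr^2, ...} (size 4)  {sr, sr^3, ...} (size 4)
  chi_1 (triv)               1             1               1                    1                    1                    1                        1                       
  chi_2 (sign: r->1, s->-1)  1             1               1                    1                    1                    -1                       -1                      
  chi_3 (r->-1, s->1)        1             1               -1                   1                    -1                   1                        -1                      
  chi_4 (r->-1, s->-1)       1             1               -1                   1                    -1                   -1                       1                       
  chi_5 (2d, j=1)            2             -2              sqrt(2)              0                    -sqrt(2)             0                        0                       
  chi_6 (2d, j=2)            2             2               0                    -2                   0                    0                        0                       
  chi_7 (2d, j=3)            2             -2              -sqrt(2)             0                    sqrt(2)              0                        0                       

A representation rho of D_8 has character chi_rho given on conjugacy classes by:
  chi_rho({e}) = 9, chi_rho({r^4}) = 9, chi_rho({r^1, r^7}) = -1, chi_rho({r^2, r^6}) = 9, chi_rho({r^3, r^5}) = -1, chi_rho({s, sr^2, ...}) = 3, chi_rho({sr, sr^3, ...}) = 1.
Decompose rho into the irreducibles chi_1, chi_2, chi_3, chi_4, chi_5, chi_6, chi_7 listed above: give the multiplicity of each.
Multiplicities: chi_1: 3, chi_2: 1, chi_3: 3, chi_4: 2, chi_5: 0, chi_6: 0, chi_7: 0.

Derivation: Use <chi_rho, chi> = (1/|G|) sum_C |C| * chi_rho(C) * conj(chi(C)) with |G| = 16 for each irreducible chi in the table:
  <chi_rho, chi_1> = (1/16)[1*(9)*conj(1) + 1*(9)*conj(1) + 2*(-1)*conj(1) + 2*(9)*conj(1) + 2*(-1)*conj(1) + 4*(3)*conj(1) + 4*(1)*conj(1)]
      = (1/16)[(9) + (9) + (-2) + (18) + (-2) + (12) + (4)] = 48/16 = 3
  <chi_rho, chi_2> = (1/16)[1*(9)*conj(1) + 1*(9)*conj(1) + 2*(-1)*conj(1) + 2*(9)*conj(1) + 2*(-1)*conj(1) + 4*(3)*conj(-1) + 4*(1)*conj(-1)]
      = (1/16)[(9) + (9) + (-2) + (18) + (-2) + (-12) + (-4)] = 16/16 = 1
  <chi_rho, chi_3> = (1/16)[1*(9)*conj(1) + 1*(9)*conj(1) + 2*(-1)*conj(-1) + 2*(9)*conj(1) + 2*(-1)*conj(-1) + 4*(3)*conj(1) + 4*(1)*conj(-1)]
      = (1/16)[(9) + (9) + (2) + (18) + (2) + (12) + (-4)] = 48/16 = 3
  <chi_rho, chi_4> = (1/16)[1*(9)*conj(1) + 1*(9)*conj(1) + 2*(-1)*conj(-1) + 2*(9)*conj(1) + 2*(-1)*conj(-1) + 4*(3)*conj(-1) + 4*(1)*conj(1)]
      = (1/16)[(9) + (9) + (2) + (18) + (2) + (-12) + (4)] = 32/16 = 2
  <chi_rho, chi_5> = (1/16)[1*(9)*conj(2) + 1*(9)*conj(-2) + 2*(-1)*conj(sqrt(2)) + 2*(9)*conj(0) + 2*(-1)*conj(-sqrt(2)) + 4*(3)*conj(0) + 4*(1)*conj(0)]
      = (1/16)[(18) + (-18) + (-2*sqrt(2)) + (0) + (2*sqrt(2)) + (0) + (0)] = 0/16 = 0
  <chi_rho, chi_6> = (1/16)[1*(9)*conj(2) + 1*(9)*conj(2) + 2*(-1)*conj(0) + 2*(9)*conj(-2) + 2*(-1)*conj(0) + 4*(3)*conj(0) + 4*(1)*conj(0)]
      = (1/16)[(18) + (18) + (0) + (-36) + (0) + (0) + (0)] = 0/16 = 0
  <chi_rho, chi_7> = (1/16)[1*(9)*conj(2) + 1*(9)*conj(-2) + 2*(-1)*conj(-sqrt(2)) + 2*(9)*conj(0) + 2*(-1)*conj(sqrt(2)) + 4*(3)*conj(0) + 4*(1)*conj(0)]
      = (1/16)[(18) + (-18) + (2*sqrt(2)) + (0) + (-2*sqrt(2)) + (0) + (0)] = 0/16 = 0
Dimension check: dim(rho) = sum (mult * dim) = 3*1 + 1*1 + 3*1 + 2*1 + 0*2 + 0*2 + 0*2 = 9 = chi_rho(e) = 9.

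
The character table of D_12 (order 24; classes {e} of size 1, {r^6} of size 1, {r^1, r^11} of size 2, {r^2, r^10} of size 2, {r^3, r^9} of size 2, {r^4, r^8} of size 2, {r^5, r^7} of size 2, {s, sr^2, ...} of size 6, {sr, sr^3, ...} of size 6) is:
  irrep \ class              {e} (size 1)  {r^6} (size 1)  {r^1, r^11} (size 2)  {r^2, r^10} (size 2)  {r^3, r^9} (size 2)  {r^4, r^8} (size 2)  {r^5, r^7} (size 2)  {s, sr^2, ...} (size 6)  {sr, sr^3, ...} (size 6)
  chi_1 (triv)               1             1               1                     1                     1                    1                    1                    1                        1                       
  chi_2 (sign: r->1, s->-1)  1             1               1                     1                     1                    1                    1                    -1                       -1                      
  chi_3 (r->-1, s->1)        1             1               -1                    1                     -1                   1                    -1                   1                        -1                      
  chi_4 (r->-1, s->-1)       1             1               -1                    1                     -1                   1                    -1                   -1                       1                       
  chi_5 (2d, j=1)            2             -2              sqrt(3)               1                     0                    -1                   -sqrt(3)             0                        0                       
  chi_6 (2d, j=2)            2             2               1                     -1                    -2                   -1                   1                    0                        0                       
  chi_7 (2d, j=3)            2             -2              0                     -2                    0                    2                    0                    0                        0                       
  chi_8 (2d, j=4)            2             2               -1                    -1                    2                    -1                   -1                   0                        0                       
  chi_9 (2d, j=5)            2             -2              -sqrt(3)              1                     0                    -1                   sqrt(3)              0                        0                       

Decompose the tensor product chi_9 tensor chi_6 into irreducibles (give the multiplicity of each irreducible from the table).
chi_9 tensor chi_6 = chi_7 + chi_9 (all other irreducibles have multiplicity 0).

Proof sketch: The character of a tensor product is the pointwise product (chi_9 * chi_6)(C) = chi_9(C) * chi_6(C):
  {e}: (2)*(2), {r^6}: (-2)*(2), {r^1, r^11}: (-sqrt(3))*(1), {r^2, r^10}: (1)*(-1), {r^3, r^9}: (0)*(-2), {r^4, r^8}: (-1)*(-1), {r^5, r^7}: (sqrt(3))*(1), {s, sr^2, ...}: (0)*(0), {sr, sr^3, ...}: (0)*(0)
so (chi_9 * chi_6) takes values
  {e} -> 4, {r^6} -> -4, {r^1, r^11} -> -sqrt(3), {r^2, r^10} -> -1, {r^3, r^9} -> 0, {r^4, r^8} -> 1, {r^5, r^7} -> sqrt(3), {s, sr^2, ...} -> 0, {sr, sr^3, ...} -> 0.
Now take the inner product of this character with each irreducible chi from the table, <chi_9*chi_6, chi> = (1/24) sum_C |C| (chi_9*chi_6)(C) conj(chi(C)):
  <chi_9*chi_6, chi_1> = (1/24)[1*(4)*conj(1) + 1*(-4)*conj(1) + 2*(-sqrt(3))*conj(1) + 2*(-1)*conj(1) + 2*(0)*conj(1) + 2*(1)*conj(1) + 2*(sqrt(3))*conj(1) + 6*(0)*conj(1) + 6*(0)*conj(1)]
      = (1/24)[(4) + (-4) + (-2*sqrt(3)) + (-2) + (0) + (2) + (2*sqrt(3)) + (0) + (0)] = 0/24 = 0
  <chi_9*chi_6, chi_2> = (1/24)[1*(4)*conj(1) + 1*(-4)*conj(1) + 2*(-sqrt(3))*conj(1) + 2*(-1)*conj(1) + 2*(0)*conj(1) + 2*(1)*conj(1) + 2*(sqrt(3))*conj(1) + 6*(0)*conj(-1) + 6*(0)*conj(-1)]
      = (1/24)[(4) + (-4) + (-2*sqrt(3)) + (-2) + (0) + (2) + (2*sqrt(3)) + (0) + (0)] = 0/24 = 0
  <chi_9*chi_6, chi_3> = (1/24)[1*(4)*conj(1) + 1*(-4)*conj(1) + 2*(-sqrt(3))*conj(-1) + 2*(-1)*conj(1) + 2*(0)*conj(-1) + 2*(1)*conj(1) + 2*(sqrt(3))*conj(-1) + 6*(0)*conj(1) + 6*(0)*conj(-1)]
      = (1/24)[(4) + (-4) + (2*sqrt(3)) + (-2) + (0) + (2) + (-2*sqrt(3)) + (0) + (0)] = 0/24 = 0
  <chi_9*chi_6, chi_4> = (1/24)[1*(4)*conj(1) + 1*(-4)*conj(1) + 2*(-sqrt(3))*conj(-1) + 2*(-1)*conj(1) + 2*(0)*conj(-1) + 2*(1)*conj(1) + 2*(sqrt(3))*conj(-1) + 6*(0)*conj(-1) + 6*(0)*conj(1)]
      = (1/24)[(4) + (-4) + (2*sqrt(3)) + (-2) + (0) + (2) + (-2*sqrt(3)) + (0) + (0)] = 0/24 = 0
  <chi_9*chi_6, chi_5> = (1/24)[1*(4)*conj(2) + 1*(-4)*conj(-2) + 2*(-sqrt(3))*conj(sqrt(3)) + 2*(-1)*conj(1) + 2*(0)*conj(0) + 2*(1)*conj(-1) + 2*(sqrt(3))*conj(-sqrt(3)) + 6*(0)*conj(0) + 6*(0)*conj(0)]
      = (1/24)[(8) + (8) + (-6) + (-2) + (0) + (-2) + (-6) + (0) + (0)] = 0/24 = 0
  <chi_9*chi_6, chi_6> = (1/24)[1*(4)*conj(2) + 1*(-4)*conj(2) + 2*(-sqrt(3))*conj(1) + 2*(-1)*conj(-1) + 2*(0)*conj(-2) + 2*(1)*conj(-1) + 2*(sqrt(3))*conj(1) + 6*(0)*conj(0) + 6*(0)*conj(0)]
      = (1/24)[(8) + (-8) + (-2*sqrt(3)) + (2) + (0) + (-2) + (2*sqrt(3)) + (0) + (0)] = 0/24 = 0
  <chi_9*chi_6, chi_7> = (1/24)[1*(4)*conj(2) + 1*(-4)*conj(-2) + 2*(-sqrt(3))*conj(0) + 2*(-1)*conj(-2) + 2*(0)*conj(0) + 2*(1)*conj(2) + 2*(sqrt(3))*conj(0) + 6*(0)*conj(0) + 6*(0)*conj(0)]
      = (1/24)[(8) + (8) + (0) + (4) + (0) + (4) + (0) + (0) + (0)] = 24/24 = 1
  <chi_9*chi_6, chi_8> = (1/24)[1*(4)*conj(2) + 1*(-4)*conj(2) + 2*(-sqrt(3))*conj(-1) + 2*(-1)*conj(-1) + 2*(0)*conj(2) + 2*(1)*conj(-1) + 2*(sqrt(3))*conj(-1) + 6*(0)*conj(0) + 6*(0)*conj(0)]
      = (1/24)[(8) + (-8) + (2*sqrt(3)) + (2) + (0) + (-2) + (-2*sqrt(3)) + (0) + (0)] = 0/24 = 0
  <chi_9*chi_6, chi_9> = (1/24)[1*(4)*conj(2) + 1*(-4)*conj(-2) + 2*(-sqrt(3))*conj(-sqrt(3)) + 2*(-1)*conj(1) + 2*(0)*conj(0) + 2*(1)*conj(-1) + 2*(sqrt(3))*conj(sqrt(3)) + 6*(0)*conj(0) + 6*(0)*conj(0)]
      = (1/24)[(8) + (8) + (6) + (-2) + (0) + (-2) + (6) + (0) + (0)] = 24/24 = 1
Hence the multiplicities are chi_7: 1, chi_9: 1. Dimension check: dim(chi_9)*dim(chi_6) = 2*2 = 4 and sum (mult * dim) = 1*2 + 1*2 = 4.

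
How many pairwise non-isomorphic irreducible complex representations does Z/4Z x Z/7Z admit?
28

Explanation: The number of irreducible complex representations of a finite group equals its number of conjugacy classes. Z/4Z x Z/7Z is abelian of order 28, so every element is its own conjugacy class: 28 classes, so Z/4Z x Z/7Z (order 28) has exactly 28 irreducible complex representations.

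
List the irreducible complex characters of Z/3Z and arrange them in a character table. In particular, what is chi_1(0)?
Character table of Z/3Z (irreps indexed chi_0,...,chi_2 with chi_k(m) = zeta_3^(k*m), zeta_3 = exp(2*pi*i/3)):
  irrep \ class  {0} (size 1)  {1} (size 1)    {2} (size 1)  
  chi_0          1             1               1             
  chi_1          1             exp(2*I*pi/3)   exp(-2*I*pi/3)
  chi_2          1             exp(-2*I*pi/3)  exp(2*I*pi/3) 

Spot check: chi_1(0) = zeta_3^(1*0) = zeta_3^0 = 1.

Derivation: Z/3Z is abelian, so all 3 irreducible complex representations are 1-dimensional. They are given by chi_k(m) = zeta_3^(k*m) for k = 0,...,2. Row orthogonality: sum_m chi_k(m) conj(chi_l(m)) = 3 * [k = l].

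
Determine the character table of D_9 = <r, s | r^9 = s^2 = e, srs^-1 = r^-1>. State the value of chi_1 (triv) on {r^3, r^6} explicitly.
Conjugacy classes: {e} of size 1, {r^1, r^8} of size 2, {r^2, r^7} of size 2, {r^3, r^6} of size 2, {r^4, r^5} of size 2, {s, sr, ..., sr^8} of size 9.
Character table:
  irrep \ class              {e} (size 1)  {r^1, r^8} (size 2)  {r^2, r^7} (size 2)  {r^3, r^6} (size 2)  {r^4, r^5} (size 2)  {s, sr, ..., sr^8} (size 9)
  chi_1 (triv)               1             1                    1                    1                    1                    1                          
  chi_2 (sign: r->1, s->-1)  1             1                    1                    1                    1                    -1                         
  chi_3 (2d, j=1)            2             2*cos(2*pi/9)        2*cos(4*pi/9)        -1                   -2*cos(pi/9)         0                          
  chi_4 (2d, j=2)            2             2*cos(4*pi/9)        -2*cos(pi/9)         -1                   2*cos(2*pi/9)        0                          
  chi_5 (2d, j=3)            2             -1                   -1                   2                    -1                   0                          
  chi_6 (2d, j=4)            2             -2*cos(pi/9)         2*cos(2*pi/9)        -1                   2*cos(4*pi/9)        0                          

Spot check: chi_1 (triv) on {r^3, r^6} = 1.

Derivation: D_9 has order 2*9 = 18 with 6 conjugacy classes, hence 6 irreducibles. Sum of squared dims 1 + 1 + 4 + 4 + 4 + 4 = 18 = |G|. Linear characters come from the abelianisation; the 2-dimensional irreps have character r^k -> 2*cos(2*pi*j*k/9), reflections -> 0.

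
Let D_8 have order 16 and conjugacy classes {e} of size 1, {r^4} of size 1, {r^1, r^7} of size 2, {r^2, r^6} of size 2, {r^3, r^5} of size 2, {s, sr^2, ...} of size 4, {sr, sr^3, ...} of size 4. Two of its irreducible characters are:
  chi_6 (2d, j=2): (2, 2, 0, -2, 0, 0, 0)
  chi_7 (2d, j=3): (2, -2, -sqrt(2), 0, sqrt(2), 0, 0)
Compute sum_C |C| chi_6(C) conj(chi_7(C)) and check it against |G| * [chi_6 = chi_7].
Sum = 0; so <chi_6, chi_7> = 0 (distinct irreducibles are orthogonal).

Argument: Compute term by term over conjugacy classes (|C| * chi_6(C) * conj(chi_7(C))):
  1*(2)*conj(2) + 1*(2)*conj(-2) + 2*(0)*conj(-sqrt(2)) + 2*(-2)*conj(0) + 2*(0)*conj(sqrt(2)) + 4*(0)*conj(0) + 4*(0)*conj(0)
  = (4) + (-4) + (0) + (0) + (0) + (0) + (0)
  = 0.
Dividing by |G| = 16 gives 0/16 = 0, matching the row-orthogonality relation <chi_6, chi_7> = [chi_6 = chi_7].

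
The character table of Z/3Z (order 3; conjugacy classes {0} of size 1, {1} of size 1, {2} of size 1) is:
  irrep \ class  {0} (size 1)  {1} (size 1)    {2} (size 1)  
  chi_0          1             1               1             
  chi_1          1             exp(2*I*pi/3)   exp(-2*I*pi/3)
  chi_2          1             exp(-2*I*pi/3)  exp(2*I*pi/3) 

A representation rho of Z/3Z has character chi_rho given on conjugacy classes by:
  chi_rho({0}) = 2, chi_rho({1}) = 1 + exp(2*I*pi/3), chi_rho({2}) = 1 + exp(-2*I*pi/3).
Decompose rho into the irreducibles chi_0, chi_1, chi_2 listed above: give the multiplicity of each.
Multiplicities: chi_0: 1, chi_1: 1, chi_2: 0.

Justification: Use <chi_rho, chi> = (1/|G|) sum_C |C| * chi_rho(C) * conj(chi(C)) with |G| = 3 for each irreducible chi in the table:
  <chi_rho, chi_0> = (1/3)[1*(2)*conj(1) + 1*(1 + exp(2*I*pi/3))*conj(1) + 1*(1 + exp(-2*I*pi/3))*conj(1)]
      = (1/3)[(2) + (1 + exp(2*I*pi/3)) + (1 + exp(-2*I*pi/3))] = 3/3 = 1
  <chi_rho, chi_1> = (1/3)[1*(2)*conj(1) + 1*(1 + exp(2*I*pi/3))*conj(exp(2*I*pi/3)) + 1*(1 + exp(-2*I*pi/3))*conj(exp(-2*I*pi/3))]
      = (1/3)[(2) + (1 + exp(-2*I*pi/3)) + (1 + exp(2*I*pi/3))] = 3/3 = 1
  <chi_rho, chi_2> = (1/3)[1*(2)*conj(1) + 1*(1 + exp(2*I*pi/3))*conj(exp(-2*I*pi/3)) + 1*(1 + exp(-2*I*pi/3))*conj(exp(2*I*pi/3))]
      = (1/3)[(2) + (-1) + (-1)] = 0/3 = 0
(Exp terms are combined using exp(i*s)*conj(exp(i*t)) = exp(i*(s-t)), and sums of them are collapsed using the identity that for every m > 1 the m distinct m-th roots of unity sum to 0, e.g. 1 + exp(2*I*pi/3) + exp(-2*I*pi/3) = 0.)
Dimension check: dim(rho) = sum (mult * dim) = 1*1 + 1*1 + 0*1 = 2 = chi_rho(e) = 2.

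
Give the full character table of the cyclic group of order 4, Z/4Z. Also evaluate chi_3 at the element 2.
Character table of Z/4Z (irreps indexed chi_0,...,chi_3 with chi_k(m) = zeta_4^(k*m), zeta_4 = exp(2*pi*i/4)):
  irrep \ class  {0} (size 1)  {1} (size 1)  {2} (size 1)  {3} (size 1)
  chi_0          1             1             1             1           
  chi_1          1             I             -1            -I          
  chi_2          1             -1            1             -1          
  chi_3          1             -I            -1            I           

Spot check: chi_3(2) = zeta_4^(3*2) = zeta_4^6 = -1.

Z/4Z is abelian, so all 4 irreducible complex representations are 1-dimensional. They are given by chi_k(m) = zeta_4^(k*m) for k = 0,...,3. Row orthogonality: sum_m chi_k(m) conj(chi_l(m)) = 4 * [k = l].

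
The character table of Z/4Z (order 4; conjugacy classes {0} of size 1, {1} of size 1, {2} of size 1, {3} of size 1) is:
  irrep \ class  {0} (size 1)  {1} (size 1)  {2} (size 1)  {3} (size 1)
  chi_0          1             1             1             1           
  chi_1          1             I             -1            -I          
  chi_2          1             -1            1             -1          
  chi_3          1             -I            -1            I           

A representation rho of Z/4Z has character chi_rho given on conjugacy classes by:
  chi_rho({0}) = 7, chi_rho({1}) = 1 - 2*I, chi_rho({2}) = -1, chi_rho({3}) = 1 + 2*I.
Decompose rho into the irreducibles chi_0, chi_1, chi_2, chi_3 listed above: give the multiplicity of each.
Multiplicities: chi_0: 2, chi_1: 1, chi_2: 1, chi_3: 3.

Use <chi_rho, chi> = (1/|G|) sum_C |C| * chi_rho(C) * conj(chi(C)) with |G| = 4 for each irreducible chi in the table:
  <chi_rho, chi_0> = (1/4)[1*(7)*conj(1) + 1*(1 - 2*I)*conj(1) + 1*(-1)*conj(1) + 1*(1 + 2*I)*conj(1)]
      = (1/4)[(7) + (1 - 2*I) + (-1) + (1 + 2*I)] = 8/4 = 2
  <chi_rho, chi_1> = (1/4)[1*(7)*conj(1) + 1*(1 - 2*I)*conj(I) + 1*(-1)*conj(-1) + 1*(1 + 2*I)*conj(-I)]
      = (1/4)[(7) + (-2 - I) + (1) + (-2 + I)] = 4/4 = 1
  <chi_rho, chi_2> = (1/4)[1*(7)*conj(1) + 1*(1 - 2*I)*conj(-1) + 1*(-1)*conj(1) + 1*(1 + 2*I)*conj(-1)]
      = (1/4)[(7) + (-1 + 2*I) + (-1) + (-1 - 2*I)] = 4/4 = 1
  <chi_rho, chi_3> = (1/4)[1*(7)*conj(1) + 1*(1 - 2*I)*conj(-I) + 1*(-1)*conj(-1) + 1*(1 + 2*I)*conj(I)]
      = (1/4)[(7) + (2 + I) + (1) + (2 - I)] = 12/4 = 3
(Exp terms are combined using exp(i*s)*conj(exp(i*t)) = exp(i*(s-t)), and sums of them are collapsed using the identity that for every m > 1 the m distinct m-th roots of unity sum to 0, e.g. 1 + exp(2*I*pi/3) + exp(-2*I*pi/3) = 0.)
Dimension check: dim(rho) = sum (mult * dim) = 2*1 + 1*1 + 1*1 + 3*1 = 7 = chi_rho(e) = 7.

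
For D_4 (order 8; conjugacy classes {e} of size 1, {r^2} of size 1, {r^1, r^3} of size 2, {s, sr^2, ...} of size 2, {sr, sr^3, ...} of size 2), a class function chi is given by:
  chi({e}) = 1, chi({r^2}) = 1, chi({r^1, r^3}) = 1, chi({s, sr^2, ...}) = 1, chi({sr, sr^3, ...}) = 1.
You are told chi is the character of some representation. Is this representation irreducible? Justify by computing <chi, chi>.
Irreducible: <chi, chi> = 1.

Reasoning: <chi, chi> = (1/|G|) sum_C |C| * |chi(C)|^2 = (1/8)[1*|1|^2 + 1*|1|^2 + 2*|1|^2 + 2*|1|^2 + 2*|1|^2]
  = (1/8)[(1) + (1) + (2) + (2) + (2)] = 8/8 = 1.
A character is irreducible iff <chi, chi> = 1, so this representation is irreducible.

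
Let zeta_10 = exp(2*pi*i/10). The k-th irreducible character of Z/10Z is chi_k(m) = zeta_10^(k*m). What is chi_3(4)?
chi_3(4) = zeta_10^12 = exp(2*I*pi/5)

Details: chi_3(4) = zeta_10^(3*4) = zeta_10^12. Since zeta_10^10 = 1, this equals zeta_10^2 = exp(2*pi*i*2/10) = exp(2*I*pi/5).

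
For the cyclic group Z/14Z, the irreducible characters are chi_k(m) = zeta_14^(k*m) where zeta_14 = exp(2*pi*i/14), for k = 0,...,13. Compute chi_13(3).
chi_13(3) = zeta_14^39 = exp(-3*I*pi/7)

Why: chi_13(3) = zeta_14^(13*3) = zeta_14^39. Since zeta_14^14 = 1, this equals zeta_14^11 = exp(2*pi*i*11/14) = exp(-3*I*pi/7).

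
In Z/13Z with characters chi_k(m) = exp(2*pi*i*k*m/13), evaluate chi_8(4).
chi_8(4) = zeta_13^32 = exp(12*I*pi/13)

Explanation: chi_8(4) = zeta_13^(8*4) = zeta_13^32. Since zeta_13^13 = 1, this equals zeta_13^6 = exp(2*pi*i*6/13) = exp(12*I*pi/13).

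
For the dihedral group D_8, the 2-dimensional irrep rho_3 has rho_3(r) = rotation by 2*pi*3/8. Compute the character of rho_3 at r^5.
chi_{rho_3}(r^5) = 2*cos(2*pi*3*5/8) = sqrt(2)

Explanation: rho_3(r^5) is rotation by angle 2*pi*3*5/8, whose trace is 2*cos(2*pi*3*5/8) = sqrt(2).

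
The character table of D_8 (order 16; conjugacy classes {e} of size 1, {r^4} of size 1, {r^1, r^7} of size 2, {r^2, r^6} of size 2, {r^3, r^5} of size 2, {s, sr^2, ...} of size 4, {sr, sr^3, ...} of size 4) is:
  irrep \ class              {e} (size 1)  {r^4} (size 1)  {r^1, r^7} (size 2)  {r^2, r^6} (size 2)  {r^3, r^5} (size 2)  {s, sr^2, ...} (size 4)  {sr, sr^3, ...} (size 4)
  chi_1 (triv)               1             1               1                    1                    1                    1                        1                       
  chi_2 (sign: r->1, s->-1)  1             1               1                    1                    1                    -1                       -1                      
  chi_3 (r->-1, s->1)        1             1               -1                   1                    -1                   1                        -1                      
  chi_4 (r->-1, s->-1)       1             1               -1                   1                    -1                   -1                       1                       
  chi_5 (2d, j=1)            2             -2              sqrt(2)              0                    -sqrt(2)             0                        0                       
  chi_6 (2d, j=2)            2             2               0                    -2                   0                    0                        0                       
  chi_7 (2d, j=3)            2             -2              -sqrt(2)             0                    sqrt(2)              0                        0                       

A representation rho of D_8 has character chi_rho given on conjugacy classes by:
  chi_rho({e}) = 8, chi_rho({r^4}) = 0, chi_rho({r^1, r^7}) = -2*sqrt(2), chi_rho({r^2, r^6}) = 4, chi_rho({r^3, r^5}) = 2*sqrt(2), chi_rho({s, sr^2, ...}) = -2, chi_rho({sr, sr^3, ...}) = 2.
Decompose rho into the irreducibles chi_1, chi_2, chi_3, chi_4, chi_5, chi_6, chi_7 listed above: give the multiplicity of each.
Multiplicities: chi_1: 1, chi_2: 1, chi_3: 0, chi_4: 2, chi_5: 0, chi_6: 0, chi_7: 2.

Justification: Use <chi_rho, chi> = (1/|G|) sum_C |C| * chi_rho(C) * conj(chi(C)) with |G| = 16 for each irreducible chi in the table:
  <chi_rho, chi_1> = (1/16)[1*(8)*conj(1) + 1*(0)*conj(1) + 2*(-2*sqrt(2))*conj(1) + 2*(4)*conj(1) + 2*(2*sqrt(2))*conj(1) + 4*(-2)*conj(1) + 4*(2)*conj(1)]
      = (1/16)[(8) + (0) + (-4*sqrt(2)) + (8) + (4*sqrt(2)) + (-8) + (8)] = 16/16 = 1
  <chi_rho, chi_2> = (1/16)[1*(8)*conj(1) + 1*(0)*conj(1) + 2*(-2*sqrt(2))*conj(1) + 2*(4)*conj(1) + 2*(2*sqrt(2))*conj(1) + 4*(-2)*conj(-1) + 4*(2)*conj(-1)]
      = (1/16)[(8) + (0) + (-4*sqrt(2)) + (8) + (4*sqrt(2)) + (8) + (-8)] = 16/16 = 1
  <chi_rho, chi_3> = (1/16)[1*(8)*conj(1) + 1*(0)*conj(1) + 2*(-2*sqrt(2))*conj(-1) + 2*(4)*conj(1) + 2*(2*sqrt(2))*conj(-1) + 4*(-2)*conj(1) + 4*(2)*conj(-1)]
      = (1/16)[(8) + (0) + (4*sqrt(2)) + (8) + (-4*sqrt(2)) + (-8) + (-8)] = 0/16 = 0
  <chi_rho, chi_4> = (1/16)[1*(8)*conj(1) + 1*(0)*conj(1) + 2*(-2*sqrt(2))*conj(-1) + 2*(4)*conj(1) + 2*(2*sqrt(2))*conj(-1) + 4*(-2)*conj(-1) + 4*(2)*conj(1)]
      = (1/16)[(8) + (0) + (4*sqrt(2)) + (8) + (-4*sqrt(2)) + (8) + (8)] = 32/16 = 2
  <chi_rho, chi_5> = (1/16)[1*(8)*conj(2) + 1*(0)*conj(-2) + 2*(-2*sqrt(2))*conj(sqrt(2)) + 2*(4)*conj(0) + 2*(2*sqrt(2))*conj(-sqrt(2)) + 4*(-2)*conj(0) + 4*(2)*conj(0)]
      = (1/16)[(16) + (0) + (-8) + (0) + (-8) + (0) + (0)] = 0/16 = 0
  <chi_rho, chi_6> = (1/16)[1*(8)*conj(2) + 1*(0)*conj(2) + 2*(-2*sqrt(2))*conj(0) + 2*(4)*conj(-2) + 2*(2*sqrt(2))*conj(0) + 4*(-2)*conj(0) + 4*(2)*conj(0)]
      = (1/16)[(16) + (0) + (0) + (-16) + (0) + (0) + (0)] = 0/16 = 0
  <chi_rho, chi_7> = (1/16)[1*(8)*conj(2) + 1*(0)*conj(-2) + 2*(-2*sqrt(2))*conj(-sqrt(2)) + 2*(4)*conj(0) + 2*(2*sqrt(2))*conj(sqrt(2)) + 4*(-2)*conj(0) + 4*(2)*conj(0)]
      = (1/16)[(16) + (0) + (8) + (0) + (8) + (0) + (0)] = 32/16 = 2
Dimension check: dim(rho) = sum (mult * dim) = 1*1 + 1*1 + 0*1 + 2*1 + 0*2 + 0*2 + 2*2 = 8 = chi_rho(e) = 8.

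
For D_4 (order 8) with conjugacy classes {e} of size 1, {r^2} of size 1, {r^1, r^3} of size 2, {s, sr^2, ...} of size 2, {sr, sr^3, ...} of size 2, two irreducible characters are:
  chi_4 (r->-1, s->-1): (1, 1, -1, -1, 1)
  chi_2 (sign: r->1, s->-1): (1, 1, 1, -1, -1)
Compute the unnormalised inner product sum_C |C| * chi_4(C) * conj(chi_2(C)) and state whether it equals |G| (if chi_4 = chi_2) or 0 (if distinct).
Sum = 0; so <chi_4, chi_2> = 0 (distinct irreducibles are orthogonal).

Solution. Compute term by term over conjugacy classes (|C| * chi_4(C) * conj(chi_2(C))):
  1*(1)*conj(1) + 1*(1)*conj(1) + 2*(-1)*conj(1) + 2*(-1)*conj(-1) + 2*(1)*conj(-1)
  = (1) + (1) + (-2) + (2) + (-2)
  = 0.
Dividing by |G| = 8 gives 0/8 = 0, matching the row-orthogonality relation <chi_4, chi_2> = [chi_4 = chi_2].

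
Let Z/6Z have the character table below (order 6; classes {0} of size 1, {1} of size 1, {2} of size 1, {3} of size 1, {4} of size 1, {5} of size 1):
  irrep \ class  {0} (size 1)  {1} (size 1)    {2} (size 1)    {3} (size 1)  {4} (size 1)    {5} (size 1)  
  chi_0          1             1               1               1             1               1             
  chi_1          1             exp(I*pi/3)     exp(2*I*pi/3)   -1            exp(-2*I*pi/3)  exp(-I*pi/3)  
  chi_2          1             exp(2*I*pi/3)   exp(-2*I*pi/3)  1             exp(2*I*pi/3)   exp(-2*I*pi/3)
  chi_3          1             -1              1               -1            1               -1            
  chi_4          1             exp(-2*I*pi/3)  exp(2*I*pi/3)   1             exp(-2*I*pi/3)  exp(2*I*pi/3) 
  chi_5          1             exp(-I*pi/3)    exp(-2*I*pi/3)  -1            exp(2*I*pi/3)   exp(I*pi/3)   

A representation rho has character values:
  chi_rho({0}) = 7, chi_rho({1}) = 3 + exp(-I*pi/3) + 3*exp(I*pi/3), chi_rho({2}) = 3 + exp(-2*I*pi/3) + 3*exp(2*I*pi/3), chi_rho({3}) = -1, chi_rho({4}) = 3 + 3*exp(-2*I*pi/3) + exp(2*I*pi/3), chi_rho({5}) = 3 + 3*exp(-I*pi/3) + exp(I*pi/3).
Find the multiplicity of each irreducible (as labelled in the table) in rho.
Multiplicities: chi_0: 3, chi_1: 3, chi_2: 0, chi_3: 0, chi_4: 0, chi_5: 1.

Argument: Use <chi_rho, chi> = (1/|G|) sum_C |C| * chi_rho(C) * conj(chi(C)) with |G| = 6 for each irreducible chi in the table:
  <chi_rho, chi_0> = (1/6)[1*(7)*conj(1) + 1*(3 + exp(-I*pi/3) + 3*exp(I*pi/3))*conj(1) + 1*(3 + exp(-2*I*pi/3) + 3*exp(2*I*pi/3))*conj(1) + 1*(-1)*conj(1) + 1*(3 + 3*exp(-2*I*pi/3) + exp(2*I*pi/3))*conj(1) + 1*(3 + 3*exp(-I*pi/3) + exp(I*pi/3))*conj(1)]
      = (1/6)[(7) + (3 + exp(-I*pi/3) + 3*exp(I*pi/3)) + (3 + exp(-2*I*pi/3) + 3*exp(2*I*pi/3)) + (-1) + (3 + 3*exp(-2*I*pi/3) + exp(2*I*pi/3)) + (3 + 3*exp(-I*pi/3) + exp(I*pi/3))] = 18/6 = 3
  <chi_rho, chi_1> = (1/6)[1*(7)*conj(1) + 1*(3 + exp(-I*pi/3) + 3*exp(I*pi/3))*conj(exp(I*pi/3)) + 1*(3 + exp(-2*I*pi/3) + 3*exp(2*I*pi/3))*conj(exp(2*I*pi/3)) + 1*(-1)*conj(-1) + 1*(3 + 3*exp(-2*I*pi/3) + exp(2*I*pi/3))*conj(exp(-2*I*pi/3)) + 1*(3 + 3*exp(-I*pi/3) + exp(I*pi/3))*conj(exp(-I*pi/3))]
      = (1/6)[(7) + (3 + 3*exp(-I*pi/3) + exp(-2*I*pi/3)) + (3 + 3*exp(-2*I*pi/3) + exp(2*I*pi/3)) + (1) + (3 + exp(-2*I*pi/3) + 3*exp(2*I*pi/3)) + (3 + exp(2*I*pi/3) + 3*exp(I*pi/3))] = 18/6 = 3
  <chi_rho, chi_2> = (1/6)[1*(7)*conj(1) + 1*(3 + exp(-I*pi/3) + 3*exp(I*pi/3))*conj(exp(2*I*pi/3)) + 1*(3 + exp(-2*I*pi/3) + 3*exp(2*I*pi/3))*conj(exp(-2*I*pi/3)) + 1*(-1)*conj(1) + 1*(3 + 3*exp(-2*I*pi/3) + exp(2*I*pi/3))*conj(exp(2*I*pi/3)) + 1*(3 + 3*exp(-I*pi/3) + exp(I*pi/3))*conj(exp(-2*I*pi/3))]
      = (1/6)[(7) + (-1 + 3*exp(-2*I*pi/3) + 3*exp(-I*pi/3)) + (-2) + (-1) + (-2) + (-1 + 3*exp(2*I*pi/3) + 3*exp(I*pi/3))] = 0/6 = 0
  <chi_rho, chi_3> = (1/6)[1*(7)*conj(1) + 1*(3 + exp(-I*pi/3) + 3*exp(I*pi/3))*conj(-1) + 1*(3 + exp(-2*I*pi/3) + 3*exp(2*I*pi/3))*conj(1) + 1*(-1)*conj(-1) + 1*(3 + 3*exp(-2*I*pi/3) + exp(2*I*pi/3))*conj(1) + 1*(3 + 3*exp(-I*pi/3) + exp(I*pi/3))*conj(-1)]
      = (1/6)[(7) + (-3 - 3*exp(I*pi/3) - exp(-I*pi/3)) + (3 + exp(-2*I*pi/3) + 3*exp(2*I*pi/3)) + (1) + (3 + 3*exp(-2*I*pi/3) + exp(2*I*pi/3)) + (-3 - exp(I*pi/3) - 3*exp(-I*pi/3))] = 0/6 = 0
  <chi_rho, chi_4> = (1/6)[1*(7)*conj(1) + 1*(3 + exp(-I*pi/3) + 3*exp(I*pi/3))*conj(exp(-2*I*pi/3)) + 1*(3 + exp(-2*I*pi/3) + 3*exp(2*I*pi/3))*conj(exp(2*I*pi/3)) + 1*(-1)*conj(1) + 1*(3 + 3*exp(-2*I*pi/3) + exp(2*I*pi/3))*conj(exp(-2*I*pi/3)) + 1*(3 + 3*exp(-I*pi/3) + exp(I*pi/3))*conj(exp(2*I*pi/3))]
      = (1/6)[(7) + (-3 + exp(I*pi/3) + 3*exp(2*I*pi/3)) + (3 + 3*exp(-2*I*pi/3) + exp(2*I*pi/3)) + (-1) + (3 + exp(-2*I*pi/3) + 3*exp(2*I*pi/3)) + (-3 + 3*exp(-2*I*pi/3) + exp(-I*pi/3))] = 0/6 = 0
  <chi_rho, chi_5> = (1/6)[1*(7)*conj(1) + 1*(3 + exp(-I*pi/3) + 3*exp(I*pi/3))*conj(exp(-I*pi/3)) + 1*(3 + exp(-2*I*pi/3) + 3*exp(2*I*pi/3))*conj(exp(-2*I*pi/3)) + 1*(-1)*conj(-1) + 1*(3 + 3*exp(-2*I*pi/3) + exp(2*I*pi/3))*conj(exp(2*I*pi/3)) + 1*(3 + 3*exp(-I*pi/3) + exp(I*pi/3))*conj(exp(I*pi/3))]
      = (1/6)[(7) + (1 + 3*exp(2*I*pi/3) + 3*exp(I*pi/3)) + (-2) + (1) + (-2) + (1 + 3*exp(-2*I*pi/3) + 3*exp(-I*pi/3))] = 6/6 = 1
(Exp terms are combined using exp(i*s)*conj(exp(i*t)) = exp(i*(s-t)), and sums of them are collapsed using the identity that for every m > 1 the m distinct m-th roots of unity sum to 0, e.g. 1 + exp(2*I*pi/3) + exp(-2*I*pi/3) = 0.)
Dimension check: dim(rho) = sum (mult * dim) = 3*1 + 3*1 + 0*1 + 0*1 + 0*1 + 1*1 = 7 = chi_rho(e) = 7.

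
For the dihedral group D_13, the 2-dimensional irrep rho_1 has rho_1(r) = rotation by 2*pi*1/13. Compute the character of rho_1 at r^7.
chi_{rho_1}(r^7) = 2*cos(2*pi*1*7/13) = -2*cos(pi/13)

Working: rho_1(r^7) is rotation by angle 2*pi*1*7/13, whose trace is 2*cos(2*pi*1*7/13) = -2*cos(pi/13).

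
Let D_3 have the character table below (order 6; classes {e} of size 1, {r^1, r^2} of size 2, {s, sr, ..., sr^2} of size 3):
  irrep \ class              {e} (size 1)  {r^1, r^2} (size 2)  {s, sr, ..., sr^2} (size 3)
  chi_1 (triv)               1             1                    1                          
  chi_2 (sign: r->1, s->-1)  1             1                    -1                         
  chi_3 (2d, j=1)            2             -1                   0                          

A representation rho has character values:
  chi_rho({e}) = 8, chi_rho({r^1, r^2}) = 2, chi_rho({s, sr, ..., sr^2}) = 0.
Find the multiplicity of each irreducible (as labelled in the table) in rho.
Multiplicities: chi_1: 2, chi_2: 2, chi_3: 2.

Details: Use <chi_rho, chi> = (1/|G|) sum_C |C| * chi_rho(C) * conj(chi(C)) with |G| = 6 for each irreducible chi in the table:
  <chi_rho, chi_1> = (1/6)[1*(8)*conj(1) + 2*(2)*conj(1) + 3*(0)*conj(1)]
      = (1/6)[(8) + (4) + (0)] = 12/6 = 2
  <chi_rho, chi_2> = (1/6)[1*(8)*conj(1) + 2*(2)*conj(1) + 3*(0)*conj(-1)]
      = (1/6)[(8) + (4) + (0)] = 12/6 = 2
  <chi_rho, chi_3> = (1/6)[1*(8)*conj(2) + 2*(2)*conj(-1) + 3*(0)*conj(0)]
      = (1/6)[(16) + (-4) + (0)] = 12/6 = 2
Dimension check: dim(rho) = sum (mult * dim) = 2*1 + 2*1 + 2*2 = 8 = chi_rho(e) = 8.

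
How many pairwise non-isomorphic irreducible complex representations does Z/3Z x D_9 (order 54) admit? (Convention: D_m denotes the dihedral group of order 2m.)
18

Why: The number of irreducible complex representations of a finite group equals its number of conjugacy classes. For a direct product, #classes(G x H) = #classes(G) * #classes(H). Z/3Z has 3 classes (abelian), D_9 has 6 classes, so 3 * 6 = 18, so Z/3Z x D_9 (order 54) has exactly 18 irreducible complex representations.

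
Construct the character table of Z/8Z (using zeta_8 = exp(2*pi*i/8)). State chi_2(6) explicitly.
Character table of Z/8Z (irreps indexed chi_0,...,chi_7 with chi_k(m) = zeta_8^(k*m), zeta_8 = exp(2*pi*i/8)):
  irrep \ class  {0} (size 1)  {1} (size 1)    {2} (size 1)  {3} (size 1)    {4} (size 1)  {5} (size 1)    {6} (size 1)  {7} (size 1)  
  chi_0          1             1               1             1               1             1               1             1             
  chi_1          1             exp(I*pi/4)     I             exp(3*I*pi/4)   -1            exp(-3*I*pi/4)  -I            exp(-I*pi/4)  
  chi_2          1             I               -1            -I              1             I               -1            -I            
  chi_3          1             exp(3*I*pi/4)   -I            exp(I*pi/4)     -1            exp(-I*pi/4)    I             exp(-3*I*pi/4)
  chi_4          1             -1              1             -1              1             -1              1             -1            
  chi_5          1             exp(-3*I*pi/4)  I             exp(-I*pi/4)    -1            exp(I*pi/4)     -I            exp(3*I*pi/4) 
  chi_6          1             -I              -1            I               1             -I              -1            I             
  chi_7          1             exp(-I*pi/4)    -I            exp(-3*I*pi/4)  -1            exp(3*I*pi/4)   I             exp(I*pi/4)   

Spot check: chi_2(6) = zeta_8^(2*6) = zeta_8^12 = -1.

Solution. Z/8Z is abelian, so all 8 irreducible complex representations are 1-dimensional. They are given by chi_k(m) = zeta_8^(k*m) for k = 0,...,7. Row orthogonality: sum_m chi_k(m) conj(chi_l(m)) = 8 * [k = l].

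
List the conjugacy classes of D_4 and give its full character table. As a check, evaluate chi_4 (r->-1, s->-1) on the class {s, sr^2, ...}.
Conjugacy classes: {e} of size 1, {r^2} of size 1, {r^1, r^3} of size 2, {s, sr^2, ...} of size 2, {sr, sr^3, ...} of size 2.
Character table:
  irrep \ class              {e} (size 1)  {r^2} (size 1)  {r^1, r^3} (size 2)  {s, sr^2, ...} (size 2)  {sr, sr^3, ...} (size 2)
  chi_1 (triv)               1             1               1                    1                        1                       
  chi_2 (sign: r->1, s->-1)  1             1               1                    -1                       -1                      
  chi_3 (r->-1, s->1)        1             1               -1                   1                        -1                      
  chi_4 (r->-1, s->-1)       1             1               -1                   -1                       1                       
  chi_5 (2d, j=1)            2             -2              0                    0                        0                       

Spot check: chi_4 (r->-1, s->-1) on {s, sr^2, ...} = -1.

Reasoning: D_4 has order 2*4 = 8 with 5 conjugacy classes, hence 5 irreducibles. Sum of squared dims 1 + 1 + 1 + 1 + 4 = 8 = |G|. Linear characters come from the abelianisation; the 2-dimensional irreps have character r^k -> 2*cos(2*pi*j*k/4), reflections -> 0.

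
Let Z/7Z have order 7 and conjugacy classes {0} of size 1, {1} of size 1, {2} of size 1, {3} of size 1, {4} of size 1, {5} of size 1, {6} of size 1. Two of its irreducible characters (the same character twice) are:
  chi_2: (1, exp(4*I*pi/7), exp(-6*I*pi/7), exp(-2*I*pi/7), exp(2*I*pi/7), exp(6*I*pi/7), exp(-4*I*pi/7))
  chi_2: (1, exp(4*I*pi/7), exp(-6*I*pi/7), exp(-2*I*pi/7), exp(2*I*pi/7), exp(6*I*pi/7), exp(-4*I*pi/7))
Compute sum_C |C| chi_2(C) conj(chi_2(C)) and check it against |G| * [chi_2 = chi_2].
Sum = 7 = |G| = 7; so <chi_2, chi_2> = 1 (norm-1 confirms irreducibility).

Explanation: Compute term by term over conjugacy classes (|C| * chi_2(C) * conj(chi_2(C))):
  1*(1)*conj(1) + 1*(exp(4*I*pi/7))*conj(exp(4*I*pi/7)) + 1*(exp(-6*I*pi/7))*conj(exp(-6*I*pi/7)) + 1*(exp(-2*I*pi/7))*conj(exp(-2*I*pi/7)) + 1*(exp(2*I*pi/7))*conj(exp(2*I*pi/7)) + 1*(exp(6*I*pi/7))*conj(exp(6*I*pi/7)) + 1*(exp(-4*I*pi/7))*conj(exp(-4*I*pi/7))
  = (1) + (1) + (1) + (1) + (1) + (1) + (1)
  = 7.
(Exp terms are combined using exp(i*s)*conj(exp(i*t)) = exp(i*(s-t)), and sums of them are collapsed using the identity that for every m > 1 the m distinct m-th roots of unity sum to 0, e.g. 1 + exp(2*I*pi/3) + exp(-2*I*pi/3) = 0.)
Dividing by |G| = 7 gives 7/7 = 1, matching the row-orthogonality relation <chi_2, chi_2> = [chi_2 = chi_2].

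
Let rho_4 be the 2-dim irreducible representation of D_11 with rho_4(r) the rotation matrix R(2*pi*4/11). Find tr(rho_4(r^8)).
chi_{rho_4}(r^8) = 2*cos(2*pi*4*8/11) = 2*cos(2*pi/11)

Working: rho_4(r^8) is rotation by angle 2*pi*4*8/11, whose trace is 2*cos(2*pi*4*8/11) = 2*cos(2*pi/11).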